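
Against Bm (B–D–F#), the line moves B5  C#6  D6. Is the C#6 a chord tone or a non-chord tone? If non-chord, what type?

Non-chord tone — a passing tone.

The harmony at that moment is B minor triad (B, D, F#); C#6 is not a chord tone.
It is approached by step up from B5 and left by step up to D6.
Step in, step out in the same direction — a passing tone.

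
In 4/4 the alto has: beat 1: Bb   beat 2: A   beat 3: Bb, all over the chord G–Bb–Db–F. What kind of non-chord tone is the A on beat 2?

Lower neighbor tone.

The harmony at that moment is G half-diminished seventh chord (G, Bb, Db, F); A is not a chord tone.
It is approached by step down from Bb and left by step up to Bb.
Step away and step back to the same note — a neighbor tone (lower neighbor).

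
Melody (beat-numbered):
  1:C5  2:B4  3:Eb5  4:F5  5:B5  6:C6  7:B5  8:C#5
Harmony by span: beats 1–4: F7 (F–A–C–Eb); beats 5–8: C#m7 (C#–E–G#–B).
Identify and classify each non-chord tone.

The harmony at that moment is F dominant seventh chord (F, A, C, Eb); B4 is not a chord tone.
It is approached by step down from C5 and left by leap up to Eb5.
Step in, leap out — an escape tone.
The harmony at that moment is C# minor seventh chord (C#, E, G#, B); C6 is not a chord tone.
It is approached by step up from B5 and left by step down to B5.
Step away and step back to the same note — a neighbor tone (upper neighbor).

B4 (beat 2) — escape tone; C6 (beat 6) — neighbor tone.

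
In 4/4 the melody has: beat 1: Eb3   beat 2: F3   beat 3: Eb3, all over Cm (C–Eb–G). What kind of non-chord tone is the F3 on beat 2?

The harmony at that moment is C minor triad (C, Eb, G); F3 is not a chord tone.
It is approached by step up from Eb3 and left by step down to Eb3.
Step away and step back to the same note — a neighbor tone (upper neighbor).

Upper neighbor tone.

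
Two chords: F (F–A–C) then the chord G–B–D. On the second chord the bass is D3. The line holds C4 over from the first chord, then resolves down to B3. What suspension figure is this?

At the second chord the bass is D3. The suspended C4 lies a seventh above the bass; after resolving down by step to B3, the interval above the bass becomes a sixth.
Suspension figures are named by those two intervals: 7–6.

7–6 suspension.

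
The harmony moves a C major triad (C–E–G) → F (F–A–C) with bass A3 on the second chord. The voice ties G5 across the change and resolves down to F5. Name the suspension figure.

At the second chord the bass is A3. The suspended G5 lies a seventh above the bass; after resolving down by step to F5, the interval above the bass becomes a sixth.
Suspension figures are named by those two intervals: 7–6.

7–6 suspension.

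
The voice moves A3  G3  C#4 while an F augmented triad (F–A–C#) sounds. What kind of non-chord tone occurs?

G3 is an escape tone.

The harmony at that moment is F augmented triad (F, A, C#); G3 is not a chord tone.
It is approached by step down from A3 and left by leap up to C#4.
Step in, leap out — an escape tone.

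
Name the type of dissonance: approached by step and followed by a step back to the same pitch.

Neighbor tone.

Approach: by step. Departure: by step in the opposite direction, back to the starting pitch.
Stepwise on both sides but reversing to return to the same chord tone — a neighbor tone. (Had it continued onward in the same direction it would be a passing tone instead.)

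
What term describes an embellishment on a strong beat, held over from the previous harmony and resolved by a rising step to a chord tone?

Approach: by preparation — the pitch is first a chord tone, then held (tied or repeated) while the harmony changes under it. Departure: up by step. Metric position: strong.
A prepared dissonance that resolves upward by step — a retardation. (The same figure resolving downward would be a suspension.)

Retardation.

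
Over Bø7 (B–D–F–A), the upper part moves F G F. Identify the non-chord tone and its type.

G is a neighbor tone.

The harmony at that moment is B half-diminished seventh chord (B, D, F, A); G is not a chord tone.
It is approached by step up from F and left by step down to F.
Step away and step back to the same note — a neighbor tone (upper neighbor).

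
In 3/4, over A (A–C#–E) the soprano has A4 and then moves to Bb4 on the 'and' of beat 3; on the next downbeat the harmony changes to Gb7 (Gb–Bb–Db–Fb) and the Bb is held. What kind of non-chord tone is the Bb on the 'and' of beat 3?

Anticipation.

The harmony at that moment is A major triad (A, C#, E); Bb4 is not a chord tone.
It is approached by step up from A4 and then sustained as the same pitch into the next harmony.
Arriving early and becoming a chord tone when the harmony changes — an anticipation.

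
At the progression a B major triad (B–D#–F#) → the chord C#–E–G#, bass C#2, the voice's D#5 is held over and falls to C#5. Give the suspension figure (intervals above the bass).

At the second chord the bass is C#2. The suspended D#5 lies a ninth above the bass; after resolving down by step to C#5, the interval above the bass becomes an octave.
Suspension figures are named by those two intervals: 9–8.

9–8 suspension.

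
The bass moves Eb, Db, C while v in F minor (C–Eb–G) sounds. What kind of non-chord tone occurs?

The harmony at that moment is C minor triad (C, Eb, G); Db is not a chord tone.
It is approached by step down from Eb and left by step down to C.
Step in, step out in the same direction — a passing tone.

Db is a passing tone.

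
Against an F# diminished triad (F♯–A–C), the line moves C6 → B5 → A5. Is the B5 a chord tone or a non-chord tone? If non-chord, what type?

Non-chord tone — a passing tone.

The harmony at that moment is F♯ diminished triad (F♯, A, C); B5 is not a chord tone.
It is approached by step down from C6 and left by step down to A5.
Step in, step out in the same direction — a passing tone.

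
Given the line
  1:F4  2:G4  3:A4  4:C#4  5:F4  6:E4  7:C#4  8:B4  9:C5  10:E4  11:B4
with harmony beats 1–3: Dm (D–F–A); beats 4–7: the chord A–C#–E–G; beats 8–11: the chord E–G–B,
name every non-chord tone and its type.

G4 (beat 2) — passing tone; F4 (beat 5) — appoggiatura; C5 (beat 9) — escape tone.

The harmony at that moment is D minor triad (D, F, A); G4 is not a chord tone.
It is approached by step up from F4 and left by step up to A4.
Step in, step out in the same direction — a passing tone.
The harmony at that moment is A dominant seventh chord (A, C#, E, G); F4 is not a chord tone.
It is approached by leap up from C#4 and left by step down to E4.
Leap in, step out — an appoggiatura.
The harmony at that moment is E minor triad (E, G, B); C5 is not a chord tone.
It is approached by step up from B4 and left by leap down to E4.
Step in, leap out — an escape tone.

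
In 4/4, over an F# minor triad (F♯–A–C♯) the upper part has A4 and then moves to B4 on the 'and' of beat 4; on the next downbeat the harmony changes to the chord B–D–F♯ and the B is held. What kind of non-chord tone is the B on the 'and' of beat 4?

The harmony at that moment is F♯ minor triad (F♯, A, C♯); B4 is not a chord tone.
It is approached by step up from A4 and then sustained as the same pitch into the next harmony.
Arriving early and becoming a chord tone when the harmony changes — an anticipation.

Anticipation.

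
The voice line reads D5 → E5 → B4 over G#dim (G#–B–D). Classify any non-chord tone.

The harmony at that moment is G# diminished triad (G#, B, D); E5 is not a chord tone.
It is approached by step up from D5 and left by leap down to B4.
Step in, leap out — an escape tone.

E5 is an escape tone.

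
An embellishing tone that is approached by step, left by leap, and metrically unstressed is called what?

Escape tone.

Approach: by step. Departure: by leap. Metric position: weak.
Step in, leap out, from a weak position — an escape tone (échappée). (It is the mirror image of the appoggiatura, which leaps in and steps out on a strong beat.)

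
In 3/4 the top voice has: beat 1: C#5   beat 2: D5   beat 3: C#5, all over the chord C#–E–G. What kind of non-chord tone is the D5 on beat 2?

The harmony at that moment is C# diminished triad (C#, E, G); D5 is not a chord tone.
It is approached by step up from C#5 and left by step down to C#5.
Step away and step back to the same note — a neighbor tone (upper neighbor).

Upper neighbor tone.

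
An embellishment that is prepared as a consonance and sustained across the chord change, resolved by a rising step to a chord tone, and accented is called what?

Approach: by preparation — the pitch is first a chord tone, then held (tied or repeated) while the harmony changes under it. Departure: up by step. Metric position: strong.
A prepared dissonance that resolves upward by step — a retardation. (The same figure resolving downward would be a suspension.)

Retardation.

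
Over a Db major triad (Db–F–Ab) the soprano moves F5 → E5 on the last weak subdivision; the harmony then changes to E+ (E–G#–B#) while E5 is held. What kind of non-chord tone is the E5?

E5 is an anticipation.

The harmony at that moment is Db major triad (Db, F, Ab); E5 is not a chord tone.
It is approached by step down from F5 and then sustained as the same pitch into the next harmony.
Arriving early and becoming a chord tone when the harmony changes — an anticipation.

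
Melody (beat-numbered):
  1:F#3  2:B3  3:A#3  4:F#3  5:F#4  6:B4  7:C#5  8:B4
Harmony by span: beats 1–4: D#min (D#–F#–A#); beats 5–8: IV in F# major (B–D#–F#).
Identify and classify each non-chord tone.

B3 (beat 2) — appoggiatura; C#5 (beat 7) — neighbor tone.

The harmony at that moment is D# minor triad (D#, F#, A#); B3 is not a chord tone.
It is approached by leap up from F#3 and left by step down to A#3.
Leap in, step out — an appoggiatura.
The harmony at that moment is B major triad (B, D#, F#); C#5 is not a chord tone.
It is approached by step up from B4 and left by step down to B4.
Step away and step back to the same note — a neighbor tone (upper neighbor).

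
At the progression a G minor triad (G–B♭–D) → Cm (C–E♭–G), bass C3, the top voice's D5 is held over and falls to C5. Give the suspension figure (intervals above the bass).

9–8 suspension.

At the second chord the bass is C3. The suspended D5 lies a ninth above the bass; after resolving down by step to C5, the interval above the bass becomes an octave.
Suspension figures are named by those two intervals: 9–8.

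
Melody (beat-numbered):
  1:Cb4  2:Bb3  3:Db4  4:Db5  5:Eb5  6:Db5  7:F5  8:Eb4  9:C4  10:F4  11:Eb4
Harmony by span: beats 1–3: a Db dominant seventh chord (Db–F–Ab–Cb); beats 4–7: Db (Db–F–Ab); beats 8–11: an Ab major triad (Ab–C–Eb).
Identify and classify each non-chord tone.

Bb3 (beat 2) — escape tone; Eb5 (beat 5) — neighbor tone; F4 (beat 10) — appoggiatura.

The harmony at that moment is Db dominant seventh chord (Db, F, Ab, Cb); Bb3 is not a chord tone.
It is approached by step down from Cb4 and left by leap up to Db4.
Step in, leap out — an escape tone.
The harmony at that moment is Db major triad (Db, F, Ab); Eb5 is not a chord tone.
It is approached by step up from Db5 and left by step down to Db5.
Step away and step back to the same note — a neighbor tone (upper neighbor).
The harmony at that moment is Ab major triad (Ab, C, Eb); F4 is not a chord tone.
It is approached by leap up from C4 and left by step down to Eb4.
Leap in, step out — an appoggiatura.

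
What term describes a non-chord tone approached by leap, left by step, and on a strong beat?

Appoggiatura.

Approach: by leap. Departure: by step. Metric position: strong.
Leap in, step out, in a metrically strong position — an appoggiatura. (It is the mirror image of the escape tone, which steps in and leaps out from a weak position.)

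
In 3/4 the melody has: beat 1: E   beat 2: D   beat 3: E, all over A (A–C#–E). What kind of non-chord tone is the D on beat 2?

The harmony at that moment is A major triad (A, C#, E); D is not a chord tone.
It is approached by step down from E and left by step up to E.
Step away and step back to the same note — a neighbor tone (lower neighbor).

Lower neighbor tone.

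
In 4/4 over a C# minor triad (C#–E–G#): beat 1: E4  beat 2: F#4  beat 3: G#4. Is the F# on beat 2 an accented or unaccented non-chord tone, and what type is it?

Unaccented passing tone.

The harmony at that moment is C# minor triad (C#, E, G#); F#4 is not a chord tone.
It is approached by step up from E4 and left by step up to G#4.
Step in, step out in the same direction — a passing tone.
It falls on a weak beat, so it is unaccented.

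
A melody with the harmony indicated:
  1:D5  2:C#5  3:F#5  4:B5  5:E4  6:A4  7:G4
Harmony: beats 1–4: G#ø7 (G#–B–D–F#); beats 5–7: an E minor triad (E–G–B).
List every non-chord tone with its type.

C#5 (beat 2) — escape tone; A4 (beat 6) — appoggiatura.

The harmony at that moment is G# half-diminished seventh chord (G#, B, D, F#); C#5 is not a chord tone.
It is approached by step down from D5 and left by leap up to F#5.
Step in, leap out — an escape tone.
The harmony at that moment is E minor triad (E, G, B); A4 is not a chord tone.
It is approached by leap up from E4 and left by step down to G4.
Leap in, step out — an appoggiatura.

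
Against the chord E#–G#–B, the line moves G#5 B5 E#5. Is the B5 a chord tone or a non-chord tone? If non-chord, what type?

E# diminished triad contains E#, G#, B; B is the fifth, so it is a chord tone.

Chord tone (the fifth of E# diminished triad).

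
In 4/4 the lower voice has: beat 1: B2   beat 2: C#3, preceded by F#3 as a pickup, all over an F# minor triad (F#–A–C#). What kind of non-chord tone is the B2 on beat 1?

The harmony at that moment is F# minor triad (F#, A, C#); B2 is not a chord tone.
It is approached by leap down from F#3 and left by step up to C#3.
Leap in, step out, metrically accented — an appoggiatura.

Appoggiatura.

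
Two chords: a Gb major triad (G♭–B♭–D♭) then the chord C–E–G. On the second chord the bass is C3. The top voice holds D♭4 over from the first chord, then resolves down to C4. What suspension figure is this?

At the second chord the bass is C3. The suspended D♭4 lies a ninth above the bass; after resolving down by step to C4, the interval above the bass becomes an octave.
Suspension figures are named by those two intervals: 9–8.

9–8 suspension.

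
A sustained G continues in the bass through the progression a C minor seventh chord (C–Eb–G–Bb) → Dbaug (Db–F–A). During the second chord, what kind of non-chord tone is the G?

The harmony at that moment is Db augmented triad (Db, F, A); G is not a chord tone.
It is held over (the same pitch as the preceding G) and then sustained as the same pitch into the next harmony.
Sustained through a change of harmony — a pedal tone.

Pedal tone (pedal point).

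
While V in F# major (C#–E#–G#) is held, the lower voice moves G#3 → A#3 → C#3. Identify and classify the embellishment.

The harmony at that moment is C# major triad (C#, E#, G#); A#3 is not a chord tone.
It is approached by step up from G#3 and left by leap down to C#3.
Step in, leap out — an escape tone.

A#3 is an escape tone.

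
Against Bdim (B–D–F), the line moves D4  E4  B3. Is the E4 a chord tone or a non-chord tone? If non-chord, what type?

The harmony at that moment is B diminished triad (B, D, F); E4 is not a chord tone.
It is approached by step up from D4 and left by leap down to B3.
Step in, leap out — an escape tone.

Non-chord tone — an escape tone.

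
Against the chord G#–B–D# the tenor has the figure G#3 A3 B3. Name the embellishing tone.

A3 is a passing tone.

The harmony at that moment is G# minor triad (G#, B, D#); A3 is not a chord tone.
It is approached by step up from G#3 and left by step up to B3.
Step in, step out in the same direction — a passing tone.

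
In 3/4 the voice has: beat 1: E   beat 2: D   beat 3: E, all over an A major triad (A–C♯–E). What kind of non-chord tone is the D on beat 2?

Lower neighbor tone.

The harmony at that moment is A major triad (A, C♯, E); D is not a chord tone.
It is approached by step down from E and left by step up to E.
Step away and step back to the same note — a neighbor tone (lower neighbor).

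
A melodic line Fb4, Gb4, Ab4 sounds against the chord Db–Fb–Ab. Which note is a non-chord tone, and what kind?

The harmony at that moment is Db minor triad (Db, Fb, Ab); Gb4 is not a chord tone.
It is approached by step up from Fb4 and left by step up to Ab4.
Step in, step out in the same direction — a passing tone.

Gb4 is a passing tone.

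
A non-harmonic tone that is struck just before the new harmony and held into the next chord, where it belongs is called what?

Approach: ahead of the chord change (typically by step), so it is dissonant against the current harmony. Departure: none — the same pitch is restated or held and is a chord tone of the new harmony.
Dissonant first, consonant once the harmony catches up: the note simply arrives early — an anticipation. (The reverse timing, consonant first and dissonant after the change, would be a suspension or retardation.)

Anticipation.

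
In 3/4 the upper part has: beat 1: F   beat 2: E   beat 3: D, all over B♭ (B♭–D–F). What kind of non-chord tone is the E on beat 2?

Passing tone.

The harmony at that moment is B♭ major triad (B♭, D, F); E is not a chord tone.
It is approached by step down from F and left by step down to D.
Step in, step out in the same direction — a passing tone.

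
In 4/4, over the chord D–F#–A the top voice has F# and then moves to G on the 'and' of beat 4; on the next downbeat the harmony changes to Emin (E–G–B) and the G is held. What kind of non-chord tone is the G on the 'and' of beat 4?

Anticipation.

The harmony at that moment is D major triad (D, F#, A); G is not a chord tone.
It is approached by step up from F# and then sustained as the same pitch into the next harmony.
Arriving early and becoming a chord tone when the harmony changes — an anticipation.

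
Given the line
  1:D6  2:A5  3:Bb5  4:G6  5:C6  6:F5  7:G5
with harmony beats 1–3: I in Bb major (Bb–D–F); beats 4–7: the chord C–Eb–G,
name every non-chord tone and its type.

The harmony at that moment is Bb major triad (Bb, D, F); A5 is not a chord tone.
It is approached by leap down from D6 and left by step up to Bb5.
Leap in, step out — an appoggiatura.
The harmony at that moment is C minor triad (C, Eb, G); F5 is not a chord tone.
It is approached by leap down from C6 and left by step up to G5.
Leap in, step out — an appoggiatura.

A5 (beat 2) — appoggiatura; F5 (beat 6) — appoggiatura.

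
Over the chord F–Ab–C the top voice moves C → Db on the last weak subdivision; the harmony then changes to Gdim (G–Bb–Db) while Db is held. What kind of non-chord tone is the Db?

The harmony at that moment is F minor triad (F, Ab, C); Db is not a chord tone.
It is approached by step up from C and then sustained as the same pitch into the next harmony.
Arriving early and becoming a chord tone when the harmony changes — an anticipation.

Db is an anticipation.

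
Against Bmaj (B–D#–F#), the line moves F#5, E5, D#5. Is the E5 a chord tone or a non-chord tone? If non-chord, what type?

Non-chord tone — a passing tone.

The harmony at that moment is B major triad (B, D#, F#); E5 is not a chord tone.
It is approached by step down from F#5 and left by step down to D#5.
Step in, step out in the same direction — a passing tone.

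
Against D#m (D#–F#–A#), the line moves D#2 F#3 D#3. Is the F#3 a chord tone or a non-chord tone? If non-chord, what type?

D# minor triad contains D#, F#, A#; F# is the third, so it is a chord tone.

Chord tone (the third of D# minor triad).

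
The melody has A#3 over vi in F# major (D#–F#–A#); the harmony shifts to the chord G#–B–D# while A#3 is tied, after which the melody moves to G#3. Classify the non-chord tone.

The harmony at that moment is G# minor triad (G#, B, D#); A#3 is not a chord tone.
It is held over (the same pitch as the preceding A#3) and left by step down to G#3.
Held over from the previous chord and resolving down by step — a suspension.

A#3 is a suspension.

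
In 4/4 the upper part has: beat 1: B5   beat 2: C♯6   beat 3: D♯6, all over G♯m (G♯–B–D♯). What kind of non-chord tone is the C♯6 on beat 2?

The harmony at that moment is G♯ minor triad (G♯, B, D♯); C♯6 is not a chord tone.
It is approached by step up from B5 and left by step up to D♯6.
Step in, step out in the same direction — a passing tone.

Passing tone.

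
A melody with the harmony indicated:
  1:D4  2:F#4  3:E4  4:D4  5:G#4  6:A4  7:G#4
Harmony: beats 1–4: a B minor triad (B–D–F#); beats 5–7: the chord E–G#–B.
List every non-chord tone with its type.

E4 (beat 3) — passing tone; A4 (beat 6) — neighbor tone.

The harmony at that moment is B minor triad (B, D, F#); E4 is not a chord tone.
It is approached by step down from F#4 and left by step down to D4.
Step in, step out in the same direction — a passing tone.
The harmony at that moment is E major triad (E, G#, B); A4 is not a chord tone.
It is approached by step up from G#4 and left by step down to G#4.
Step away and step back to the same note — a neighbor tone (upper neighbor).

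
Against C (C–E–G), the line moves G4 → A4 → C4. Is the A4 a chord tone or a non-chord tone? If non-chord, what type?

The harmony at that moment is C major triad (C, E, G); A4 is not a chord tone.
It is approached by step up from G4 and left by leap down to C4.
Step in, leap out — an escape tone.

Non-chord tone — an escape tone.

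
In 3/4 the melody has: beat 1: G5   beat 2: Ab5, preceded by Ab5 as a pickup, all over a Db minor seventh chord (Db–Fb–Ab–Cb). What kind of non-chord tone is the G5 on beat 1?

Lower neighbor tone.

The harmony at that moment is Db minor seventh chord (Db, Fb, Ab, Cb); G5 is not a chord tone.
It is approached by step down from Ab5 and left by step up to Ab5.
Step away and step back to the same note — a neighbor tone (lower neighbor).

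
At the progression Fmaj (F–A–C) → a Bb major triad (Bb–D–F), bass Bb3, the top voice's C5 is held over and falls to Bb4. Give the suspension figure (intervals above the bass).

9–8 suspension.

At the second chord the bass is Bb3. The suspended C5 lies a ninth above the bass; after resolving down by step to Bb4, the interval above the bass becomes an octave.
Suspension figures are named by those two intervals: 9–8.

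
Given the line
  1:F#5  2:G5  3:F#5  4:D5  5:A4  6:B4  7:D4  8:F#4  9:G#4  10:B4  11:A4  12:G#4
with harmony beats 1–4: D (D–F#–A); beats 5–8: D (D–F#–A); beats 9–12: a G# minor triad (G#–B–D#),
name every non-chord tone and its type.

G5 (beat 2) — neighbor tone; B4 (beat 6) — escape tone; A4 (beat 11) — passing tone.

The harmony at that moment is D major triad (D, F#, A); G5 is not a chord tone.
It is approached by step up from F#5 and left by step down to F#5.
Step away and step back to the same note — a neighbor tone (upper neighbor).
The harmony at that moment is D major triad (D, F#, A); B4 is not a chord tone.
It is approached by step up from A4 and left by leap down to D4.
Step in, leap out — an escape tone.
The harmony at that moment is G# minor triad (G#, B, D#); A4 is not a chord tone.
It is approached by step down from B4 and left by step down to G#4.
Step in, step out in the same direction — a passing tone.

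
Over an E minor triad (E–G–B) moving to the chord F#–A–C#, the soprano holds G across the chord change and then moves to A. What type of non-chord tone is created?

The harmony at that moment is F# minor triad (F#, A, C#); G is not a chord tone.
It is held over (the same pitch as the preceding G) and left by step up to A.
Held over from the previous chord and resolving up by step — a retardation.

G is a retardation.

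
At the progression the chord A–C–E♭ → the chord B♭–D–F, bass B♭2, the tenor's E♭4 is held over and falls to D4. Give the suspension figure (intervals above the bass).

4–3 suspension.

At the second chord the bass is B♭2. The suspended E♭4 lies a fourth above the bass; after resolving down by step to D4, the interval above the bass becomes a third.
Suspension figures are named by those two intervals: 4–3.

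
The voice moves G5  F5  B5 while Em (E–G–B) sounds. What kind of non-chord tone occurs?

F5 is an escape tone.

The harmony at that moment is E minor triad (E, G, B); F5 is not a chord tone.
It is approached by step down from G5 and left by leap up to B5.
Step in, leap out — an escape tone.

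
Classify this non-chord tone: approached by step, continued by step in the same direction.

Passing tone.

Approach: by step. Departure: by step, continuing in the same direction.
Stepwise on both sides with no change of direction means the note fills in the space between two different chord tones — a passing tone. (Had it turned back to its starting note it would be a neighbor tone instead.)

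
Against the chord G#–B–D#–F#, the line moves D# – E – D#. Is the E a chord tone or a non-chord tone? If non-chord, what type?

The harmony at that moment is G# minor seventh chord (G#, B, D#, F#); E is not a chord tone.
It is approached by step up from D# and left by step down to D#.
Step away and step back to the same note — a neighbor tone (upper neighbor).

Non-chord tone — a neighbor tone.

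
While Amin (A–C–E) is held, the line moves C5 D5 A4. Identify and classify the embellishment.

D5 is an escape tone.

The harmony at that moment is A minor triad (A, C, E); D5 is not a chord tone.
It is approached by step up from C5 and left by leap down to A4.
Step in, leap out — an escape tone.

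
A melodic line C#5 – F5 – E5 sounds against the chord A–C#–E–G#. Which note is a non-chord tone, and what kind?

F5 is an appoggiatura.

The harmony at that moment is A major seventh chord (A, C#, E, G#); F5 is not a chord tone.
It is approached by leap up from C#5 and left by step down to E5.
Leap in, step out — an appoggiatura.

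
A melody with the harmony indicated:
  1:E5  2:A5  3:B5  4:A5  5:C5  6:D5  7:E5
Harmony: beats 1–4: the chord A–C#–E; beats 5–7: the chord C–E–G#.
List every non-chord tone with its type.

B5 (beat 3) — neighbor tone; D5 (beat 6) — passing tone.

The harmony at that moment is A major triad (A, C#, E); B5 is not a chord tone.
It is approached by step up from A5 and left by step down to A5.
Step away and step back to the same note — a neighbor tone (upper neighbor).
The harmony at that moment is C augmented triad (C, E, G#); D5 is not a chord tone.
It is approached by step up from C5 and left by step up to E5.
Step in, step out in the same direction — a passing tone.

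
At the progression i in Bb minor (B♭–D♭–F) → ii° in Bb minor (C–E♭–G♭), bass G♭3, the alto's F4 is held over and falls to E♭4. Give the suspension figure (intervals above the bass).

At the second chord the bass is G♭3. The suspended F4 lies a seventh above the bass; after resolving down by step to E♭4, the interval above the bass becomes a sixth.
Suspension figures are named by those two intervals: 7–6.

7–6 suspension.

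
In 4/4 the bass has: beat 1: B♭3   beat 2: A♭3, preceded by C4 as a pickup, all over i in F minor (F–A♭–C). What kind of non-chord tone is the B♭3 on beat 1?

The harmony at that moment is F minor triad (F, A♭, C); B♭3 is not a chord tone.
It is approached by step down from C4 and left by step down to A♭3.
Step in, step out in the same direction — a passing tone.

Passing tone.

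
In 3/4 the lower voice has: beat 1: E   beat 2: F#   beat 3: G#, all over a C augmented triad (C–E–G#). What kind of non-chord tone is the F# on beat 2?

Passing tone.

The harmony at that moment is C augmented triad (C, E, G#); F# is not a chord tone.
It is approached by step up from E and left by step up to G#.
Step in, step out in the same direction — a passing tone.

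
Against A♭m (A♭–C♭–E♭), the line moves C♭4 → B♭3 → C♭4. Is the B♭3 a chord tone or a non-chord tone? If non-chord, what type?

The harmony at that moment is A♭ minor triad (A♭, C♭, E♭); B♭3 is not a chord tone.
It is approached by step down from C♭4 and left by step up to C♭4.
Step away and step back to the same note — a neighbor tone (lower neighbor).

Non-chord tone — a neighbor tone.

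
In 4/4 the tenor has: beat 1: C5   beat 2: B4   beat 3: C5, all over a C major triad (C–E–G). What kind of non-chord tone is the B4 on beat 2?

Lower neighbor tone.

The harmony at that moment is C major triad (C, E, G); B4 is not a chord tone.
It is approached by step down from C5 and left by step up to C5.
Step away and step back to the same note — a neighbor tone (lower neighbor).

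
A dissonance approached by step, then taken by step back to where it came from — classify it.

Approach: by step. Departure: by step in the opposite direction, back to the starting pitch.
Stepwise on both sides but reversing to return to the same chord tone — a neighbor tone. (Had it continued onward in the same direction it would be a passing tone instead.)

Neighbor tone.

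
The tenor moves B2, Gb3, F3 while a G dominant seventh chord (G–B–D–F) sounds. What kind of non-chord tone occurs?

The harmony at that moment is G dominant seventh chord (G, B, D, F); Gb3 is not a chord tone.
It is approached by leap up from B2 and left by step down to F3.
Leap in, step out — an appoggiatura.

Gb3 is an appoggiatura.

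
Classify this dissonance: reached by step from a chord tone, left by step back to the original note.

Neighbor tone.

Approach: by step. Departure: by step in the opposite direction, back to the starting pitch.
Stepwise on both sides but reversing to return to the same chord tone — a neighbor tone. (Had it continued onward in the same direction it would be a passing tone instead.)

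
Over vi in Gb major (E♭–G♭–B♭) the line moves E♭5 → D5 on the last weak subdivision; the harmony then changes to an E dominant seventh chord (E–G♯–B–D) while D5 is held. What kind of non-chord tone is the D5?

The harmony at that moment is E♭ minor triad (E♭, G♭, B♭); D5 is not a chord tone.
It is approached by step down from E♭5 and then sustained as the same pitch into the next harmony.
Arriving early and becoming a chord tone when the harmony changes — an anticipation.

D5 is an anticipation.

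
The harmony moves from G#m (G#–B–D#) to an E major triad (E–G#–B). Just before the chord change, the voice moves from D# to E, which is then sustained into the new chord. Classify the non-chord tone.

E is an anticipation.

The harmony at that moment is G# minor triad (G#, B, D#); E is not a chord tone.
It is approached by step up from D# and then sustained as the same pitch into the next harmony.
Arriving early and becoming a chord tone when the harmony changes — an anticipation.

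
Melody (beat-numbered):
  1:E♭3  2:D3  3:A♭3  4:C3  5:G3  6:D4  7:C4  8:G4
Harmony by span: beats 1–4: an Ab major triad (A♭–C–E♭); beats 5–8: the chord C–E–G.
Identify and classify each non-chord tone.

The harmony at that moment is A♭ major triad (A♭, C, E♭); D3 is not a chord tone.
It is approached by step down from E♭3 and left by leap up to A♭3.
Step in, leap out — an escape tone.
The harmony at that moment is C major triad (C, E, G); D4 is not a chord tone.
It is approached by leap up from G3 and left by step down to C4.
Leap in, step out — an appoggiatura.

D3 (beat 2) — escape tone; D4 (beat 6) — appoggiatura.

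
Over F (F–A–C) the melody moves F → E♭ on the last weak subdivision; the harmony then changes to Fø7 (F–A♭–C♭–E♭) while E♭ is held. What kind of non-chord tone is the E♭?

E♭ is an anticipation.

The harmony at that moment is F major triad (F, A, C); E♭ is not a chord tone.
It is approached by step down from F and then sustained as the same pitch into the next harmony.
Arriving early and becoming a chord tone when the harmony changes — an anticipation.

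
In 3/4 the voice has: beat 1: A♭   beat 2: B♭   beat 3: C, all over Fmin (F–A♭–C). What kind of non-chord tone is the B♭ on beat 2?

Passing tone.

The harmony at that moment is F minor triad (F, A♭, C); B♭ is not a chord tone.
It is approached by step up from A♭ and left by step up to C.
Step in, step out in the same direction — a passing tone.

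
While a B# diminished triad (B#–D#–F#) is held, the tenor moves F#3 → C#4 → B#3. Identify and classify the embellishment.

The harmony at that moment is B# diminished triad (B#, D#, F#); C#4 is not a chord tone.
It is approached by leap up from F#3 and left by step down to B#3.
Leap in, step out — an appoggiatura.

C#4 is an appoggiatura.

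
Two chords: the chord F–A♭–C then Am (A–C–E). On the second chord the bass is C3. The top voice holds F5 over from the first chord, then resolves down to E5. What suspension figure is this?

At the second chord the bass is C3. The suspended F5 lies a fourth above the bass; after resolving down by step to E5, the interval above the bass becomes a third.
Suspension figures are named by those two intervals: 4–3.

4–3 suspension.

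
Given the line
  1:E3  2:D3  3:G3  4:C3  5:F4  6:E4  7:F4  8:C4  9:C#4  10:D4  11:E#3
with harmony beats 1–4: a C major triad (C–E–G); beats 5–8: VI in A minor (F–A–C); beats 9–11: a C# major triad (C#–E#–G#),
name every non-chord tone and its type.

The harmony at that moment is C major triad (C, E, G); D3 is not a chord tone.
It is approached by step down from E3 and left by leap up to G3.
Step in, leap out — an escape tone.
The harmony at that moment is F major triad (F, A, C); E4 is not a chord tone.
It is approached by step down from F4 and left by step up to F4.
Step away and step back to the same note — a neighbor tone (lower neighbor).
The harmony at that moment is C# major triad (C#, E#, G#); D4 is not a chord tone.
It is approached by step up from C#4 and left by leap down to E#3.
Step in, leap out — an escape tone.

D3 (beat 2) — escape tone; E4 (beat 6) — neighbor tone; D4 (beat 10) — escape tone.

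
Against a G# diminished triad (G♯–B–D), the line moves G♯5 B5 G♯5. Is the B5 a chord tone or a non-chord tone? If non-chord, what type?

G# diminished triad contains G♯, B, D; B is the third, so it is a chord tone.

Chord tone (the third of G# diminished triad).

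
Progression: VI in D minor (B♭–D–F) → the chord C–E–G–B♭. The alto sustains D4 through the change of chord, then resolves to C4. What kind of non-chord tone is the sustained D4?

The harmony at that moment is C dominant seventh chord (C, E, G, B♭); D4 is not a chord tone.
It is held over (the same pitch as the preceding D4) and left by step down to C4.
Held over from the previous chord and resolving down by step — a suspension.

D4 is a suspension.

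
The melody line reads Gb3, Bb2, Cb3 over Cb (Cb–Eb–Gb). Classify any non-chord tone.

Bb2 is an appoggiatura.

The harmony at that moment is Cb major triad (Cb, Eb, Gb); Bb2 is not a chord tone.
It is approached by leap down from Gb3 and left by step up to Cb3.
Leap in, step out — an appoggiatura.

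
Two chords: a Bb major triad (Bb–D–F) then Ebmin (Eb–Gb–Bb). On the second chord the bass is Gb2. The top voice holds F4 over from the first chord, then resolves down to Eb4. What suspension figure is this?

At the second chord the bass is Gb2. The suspended F4 lies a seventh above the bass; after resolving down by step to Eb4, the interval above the bass becomes a sixth.
Suspension figures are named by those two intervals: 7–6.

7–6 suspension.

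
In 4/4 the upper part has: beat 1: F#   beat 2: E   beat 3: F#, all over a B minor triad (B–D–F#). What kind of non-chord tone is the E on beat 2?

The harmony at that moment is B minor triad (B, D, F#); E is not a chord tone.
It is approached by step down from F# and left by step up to F#.
Step away and step back to the same note — a neighbor tone (lower neighbor).

Lower neighbor tone.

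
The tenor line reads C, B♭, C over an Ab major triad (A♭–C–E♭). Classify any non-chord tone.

B♭ is a neighbor tone.

The harmony at that moment is A♭ major triad (A♭, C, E♭); B♭ is not a chord tone.
It is approached by step down from C and left by step up to C.
Step away and step back to the same note — a neighbor tone (lower neighbor).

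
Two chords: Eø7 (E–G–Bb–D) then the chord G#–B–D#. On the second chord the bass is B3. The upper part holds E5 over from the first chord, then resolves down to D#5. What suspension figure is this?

At the second chord the bass is B3. The suspended E5 lies a fourth above the bass; after resolving down by step to D#5, the interval above the bass becomes a third.
Suspension figures are named by those two intervals: 4–3.

4–3 suspension.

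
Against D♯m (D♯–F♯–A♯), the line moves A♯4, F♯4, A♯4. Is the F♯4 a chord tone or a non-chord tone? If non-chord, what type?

D# minor triad contains D♯, F♯, A♯; F♯ is the third, so it is a chord tone.

Chord tone (the third of D# minor triad).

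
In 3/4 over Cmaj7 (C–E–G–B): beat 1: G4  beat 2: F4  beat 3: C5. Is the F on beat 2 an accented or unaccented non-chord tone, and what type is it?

Unaccented escape tone.

The harmony at that moment is C major seventh chord (C, E, G, B); F4 is not a chord tone.
It is approached by step down from G4 and left by leap up to C5.
Step in, leap out — an escape tone.
It falls on a weak beat, so it is unaccented.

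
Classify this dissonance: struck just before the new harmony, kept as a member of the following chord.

Approach: ahead of the chord change (typically by step), so it is dissonant against the current harmony. Departure: none — the same pitch is restated or held and is a chord tone of the new harmony.
Dissonant first, consonant once the harmony catches up: the note simply arrives early — an anticipation. (The reverse timing, consonant first and dissonant after the change, would be a suspension or retardation.)

Anticipation.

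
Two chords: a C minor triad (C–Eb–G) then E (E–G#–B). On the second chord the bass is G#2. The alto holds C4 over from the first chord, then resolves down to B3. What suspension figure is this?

At the second chord the bass is G#2. The suspended C4 lies a fourth above the bass; after resolving down by step to B3, the interval above the bass becomes a third.
Suspension figures are named by those two intervals: 4–3.

4–3 suspension.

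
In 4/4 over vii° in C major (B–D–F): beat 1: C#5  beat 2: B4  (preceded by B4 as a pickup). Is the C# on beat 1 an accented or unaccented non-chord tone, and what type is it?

The harmony at that moment is B diminished triad (B, D, F); C#5 is not a chord tone.
It is approached by step up from B4 and left by step down to B4.
Step away and step back to the same note — a neighbor tone (upper neighbor).
It falls on the downbeat, so it is accented.

Accented neighbor tone.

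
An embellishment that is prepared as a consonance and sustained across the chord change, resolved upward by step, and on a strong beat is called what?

Approach: by preparation — the pitch is first a chord tone, then held (tied or repeated) while the harmony changes under it. Departure: up by step. Metric position: strong.
A prepared dissonance that resolves upward by step — a retardation. (The same figure resolving downward would be a suspension.)

Retardation.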